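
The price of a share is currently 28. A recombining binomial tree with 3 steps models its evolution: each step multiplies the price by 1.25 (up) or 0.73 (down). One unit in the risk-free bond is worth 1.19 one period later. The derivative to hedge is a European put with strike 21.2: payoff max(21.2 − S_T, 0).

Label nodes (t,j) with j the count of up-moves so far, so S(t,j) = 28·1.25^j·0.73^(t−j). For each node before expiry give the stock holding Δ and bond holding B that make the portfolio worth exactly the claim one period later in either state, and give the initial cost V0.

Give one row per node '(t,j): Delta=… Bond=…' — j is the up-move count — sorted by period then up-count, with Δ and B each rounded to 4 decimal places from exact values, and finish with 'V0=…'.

Under the risk-neutral measure, an up-move has probability p* = (R−d)/(u−d) = 0.8846 and values discount at R = 1.19.
At expiry t=3: V(3,0)=10.3075, V(3,1)=2.5485, V(3,2)=0.0000, V(3,3)=0.0000
(2,0): S=14.9212. Δ = (V_up−V_dn)/(S_up−S_dn) = (2.5485−10.3075)/(18.6515−10.8925) = -1.0000. V = [p*·2.5485 + (1−p*)·10.3075]/1.19 = 2.8939. B = V − Δ·S = 17.8151.
(2,1): S=25.5500. Δ = (V_up−V_dn)/(S_up−S_dn) = (0.0000−2.5485)/(31.9375−18.6515) = -0.1918. V = [p*·0.0000 + (1−p*)·2.5485]/1.19 = 0.2471. B = V − Δ·S = 5.1481.
(2,2): S=43.7500. Δ = (V_up−V_dn)/(S_up−S_dn) = (0.0000−0.0000)/(54.6875−31.9375) = 0.0000. V = [p*·0.0000 + (1−p*)·0.0000]/1.19 = 0.0000. B = V − Δ·S = 0.0000.
(1,0): S=20.4400. Δ = (V_up−V_dn)/(S_up−S_dn) = (0.2471−2.8939)/(25.5500−14.9212) = -0.2490. V = [p*·0.2471 + (1−p*)·2.8939]/1.19 = 0.4643. B = V − Δ·S = 5.5543.
(1,1): S=35.0000. Δ = (V_up−V_dn)/(S_up−S_dn) = (0.0000−0.2471)/(43.7500−25.5500) = -0.0136. V = [p*·0.0000 + (1−p*)·0.2471]/1.19 = 0.0240. B = V − Δ·S = 0.4992.
(0,0): S=28.0000. Δ = (V_up−V_dn)/(S_up−S_dn) = (0.0240−0.4643)/(35.0000−20.4400) = -0.0302. V = [p*·0.0240 + (1−p*)·0.4643]/1.19 = 0.0628. B = V − Δ·S = 0.9096.
Root portfolio cost Δ·28+B reproduces V0=0.0628.

(0,0): Delta=-0.0302 Bond=0.9096
(1,0): Delta=-0.2490 Bond=5.5543
(1,1): Delta=-0.0136 Bond=0.4992
(2,0): Delta=-1.0000 Bond=17.8151
(2,1): Delta=-0.1918 Bond=5.1481
(2,2): Delta=0.0000 Bond=0.0000
V0=0.0628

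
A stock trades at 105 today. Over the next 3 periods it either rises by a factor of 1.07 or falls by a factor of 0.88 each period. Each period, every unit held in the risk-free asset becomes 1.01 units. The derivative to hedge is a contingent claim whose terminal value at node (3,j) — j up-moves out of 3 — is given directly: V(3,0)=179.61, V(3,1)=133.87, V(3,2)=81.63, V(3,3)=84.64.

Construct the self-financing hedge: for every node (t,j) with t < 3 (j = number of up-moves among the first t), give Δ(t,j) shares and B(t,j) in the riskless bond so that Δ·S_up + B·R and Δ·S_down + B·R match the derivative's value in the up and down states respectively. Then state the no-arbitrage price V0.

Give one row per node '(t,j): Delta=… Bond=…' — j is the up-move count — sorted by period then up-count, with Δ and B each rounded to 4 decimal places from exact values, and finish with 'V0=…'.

No-arbitrage ⇒ martingale measure with p* = (R−d)/(u−d) = 0.6842.
Terminal payoffs: V(3,0)=179.6100, V(3,1)=133.8700, V(3,2)=81.6300, V(3,3)=84.6400
  t=2,j=0: stock 81.3120 → up 87.0038 (V=133.8700), down 71.5546 (V=179.6100). Price 146.8458; hedge Δ=-2.9607, bond B=387.5826.
  t=2,j=1: stock 98.8680 → up 105.7888 (V=81.6300), down 87.0038 (V=133.8700). Price 97.1553; hedge Δ=-2.7810, bond B=372.1027.
  t=2,j=2: stock 120.2145 → up 128.6295 (V=84.6400), down 105.7888 (V=81.6300). Price 82.8609; hedge Δ=0.1318, bond B=67.0188.
  t=1,j=0: stock 92.4000 → up 98.8680 (V=97.1553), down 81.3120 (V=146.8458). Price 111.7297; hedge Δ=-2.8304, bond B=373.2585.
  t=1,j=1: stock 112.3500 → up 120.2145 (V=82.8609), down 98.8680 (V=97.1553). Price 86.5098; hedge Δ=-0.6696, bond B=161.7436.
  t=0,j=0: stock 105.0000 → up 112.3500 (V=86.5098), down 92.4000 (V=111.7297). Price 93.5386; hedge Δ=-1.2642, bond B=226.2750.
Check: Δ(0,0)·S0 + B(0,0) = 93.5386 = V0.

(0,0): Delta=-1.2642 Bond=226.2750
(1,0): Delta=-2.8304 Bond=373.2585
(1,1): Delta=-0.6696 Bond=161.7436
(2,0): Delta=-2.9607 Bond=387.5826
(2,1): Delta=-2.7810 Bond=372.1027
(2,2): Delta=0.1318 Bond=67.0188
V0=93.5386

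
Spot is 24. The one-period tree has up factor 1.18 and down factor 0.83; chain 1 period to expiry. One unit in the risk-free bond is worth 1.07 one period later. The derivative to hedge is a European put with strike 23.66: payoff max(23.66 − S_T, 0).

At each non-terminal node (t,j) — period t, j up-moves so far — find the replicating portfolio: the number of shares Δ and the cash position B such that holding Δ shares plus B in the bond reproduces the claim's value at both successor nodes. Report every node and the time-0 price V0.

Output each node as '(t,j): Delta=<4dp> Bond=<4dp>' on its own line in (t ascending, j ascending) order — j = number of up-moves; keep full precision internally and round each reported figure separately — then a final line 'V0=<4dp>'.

(0,0): Delta=-0.4452 Bond=11.7842
V0=1.0985

Under the risk-neutral measure, an up-move has probability p* = (R−d)/(u−d) = 0.6857 and values discount at R = 1.07.
Payoff layer (t=1): V(1,0)=3.7400, V(1,1)=0.0000
  t=0,j=0: stock 24.0000 → up 28.3200 (V=0.0000), down 19.9200 (V=3.7400). Price 1.0985; hedge Δ=-0.4452, bond B=11.7842.
Check: Δ(0,0)·S0 + B(0,0) = 1.0985 = V0.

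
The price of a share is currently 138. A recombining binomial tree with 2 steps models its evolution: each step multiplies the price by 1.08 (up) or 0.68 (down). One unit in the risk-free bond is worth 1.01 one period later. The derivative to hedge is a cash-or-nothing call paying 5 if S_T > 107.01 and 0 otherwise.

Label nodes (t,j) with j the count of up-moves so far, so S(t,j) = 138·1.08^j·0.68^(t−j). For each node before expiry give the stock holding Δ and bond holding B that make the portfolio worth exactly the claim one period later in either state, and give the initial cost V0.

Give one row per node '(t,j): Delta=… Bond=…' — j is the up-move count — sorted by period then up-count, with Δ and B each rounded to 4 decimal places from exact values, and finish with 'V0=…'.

Under the risk-neutral measure, an up-move has probability p* = (R−d)/(u−d) = 0.8250 and values discount at R = 1.01.
Payoff layer (t=2): V(2,0)=0.0000, V(2,1)=0.0000, V(2,2)=5.0000
Node (1,0) S=93.8400: V=(p*·0.0000+(1−p*)·0.0000)/1.01=0.0000; Δ=(0.0000−0.0000)/(101.3472−63.8112)=0.0000; B=V−Δ·S=0.0000
Node (1,1) S=149.0400: V=(p*·5.0000+(1−p*)·0.0000)/1.01=4.0842; Δ=(5.0000−0.0000)/(160.9632−101.3472)=0.0839; B=V−Δ·S=-8.4158
Node (0,0) S=138.0000: V=(p*·4.0842+(1−p*)·0.0000)/1.01=3.3361; Δ=(4.0842−0.0000)/(149.0400−93.8400)=0.0740; B=V−Δ·S=-6.8743
Check: Δ(0,0)·S0 + B(0,0) = 3.3361 = V0.

(0,0): Delta=0.0740 Bond=-6.8743
(1,0): Delta=0.0000 Bond=0.0000
(1,1): Delta=0.0839 Bond=-8.4158
V0=3.3361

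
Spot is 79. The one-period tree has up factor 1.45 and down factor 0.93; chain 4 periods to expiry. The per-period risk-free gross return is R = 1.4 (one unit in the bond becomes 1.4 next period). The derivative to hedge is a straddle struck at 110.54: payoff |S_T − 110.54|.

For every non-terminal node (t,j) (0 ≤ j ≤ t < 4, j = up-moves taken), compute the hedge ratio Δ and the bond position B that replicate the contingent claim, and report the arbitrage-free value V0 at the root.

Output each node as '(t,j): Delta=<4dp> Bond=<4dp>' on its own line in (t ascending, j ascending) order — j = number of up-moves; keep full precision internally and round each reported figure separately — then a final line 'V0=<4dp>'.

The replicating-portfolio and risk-neutral prices coincide; use p* = (1.4−0.93)/(1.45−0.93) = 0.9038 for the latter.
At expiry t=4: V(4,0)=51.4439, V(4,1)=18.4009, V(4,2)=33.1177, V(4,3)=113.4425, V(4,4)=238.6800
(3,0): S=63.5442. Δ = (V_up−V_dn)/(S_up−S_dn) = (18.4009−51.4439)/(92.1391−59.0961) = -1.0000. V = [p*·18.4009 + (1−p*)·51.4439]/1.4 = 15.4129. B = V − Δ·S = 78.9571.
(3,1): S=99.0743. Δ = (V_up−V_dn)/(S_up−S_dn) = (33.1177−18.4009)/(143.6577−92.1391) = 0.2857. V = [p*·33.1177 + (1−p*)·18.4009]/1.4 = 22.6447. B = V − Δ·S = -5.6568.
(3,2): S=154.4707. Δ = (V_up−V_dn)/(S_up−S_dn) = (113.4425−33.1177)/(223.9825−143.6577) = 1.0000. V = [p*·113.4425 + (1−p*)·33.1177]/1.4 = 75.5135. B = V − Δ·S = -78.9571.
(3,3): S=240.8414. Δ = (V_up−V_dn)/(S_up−S_dn) = (238.6800−113.4425)/(349.2200−223.9825) = 1.0000. V = [p*·238.6800 + (1−p*)·113.4425]/1.4 = 161.8842. B = V − Δ·S = -78.9571.
(2,0): S=68.3271. Δ = (V_up−V_dn)/(S_up−S_dn) = (22.6447−15.4129)/(99.0743−63.5442) = 0.2035. V = [p*·22.6447 + (1−p*)·15.4129]/1.4 = 15.6781. B = V − Δ·S = 1.7708.
(2,1): S=106.5315. Δ = (V_up−V_dn)/(S_up−S_dn) = (75.5135−22.6447)/(154.4707−99.0743) = 0.9544. V = [p*·75.5135 + (1−p*)·22.6447]/1.4 = 50.3071. B = V − Δ·S = -51.3636.
(2,2): S=166.0975. Δ = (V_up−V_dn)/(S_up−S_dn) = (161.8842−75.5135)/(240.8414−154.4707) = 1.0000. V = [p*·161.8842 + (1−p*)·75.5135]/1.4 = 109.6995. B = V − Δ·S = -56.3980.
(1,0): S=73.4700. Δ = (V_up−V_dn)/(S_up−S_dn) = (50.3071−15.6781)/(106.5315−68.3271) = 0.9064. V = [p*·50.3071 + (1−p*)·15.6781]/1.4 = 33.5553. B = V − Δ·S = -33.0389.
(1,1): S=114.5500. Δ = (V_up−V_dn)/(S_up−S_dn) = (109.6995−50.3071)/(166.0975−106.5315) = 0.9971. V = [p*·109.6995 + (1−p*)·50.3071]/1.4 = 74.2777. B = V − Δ·S = -39.9385.
(0,0): S=79.0000. Δ = (V_up−V_dn)/(S_up−S_dn) = (74.2777−33.5553)/(114.5500−73.4700) = 0.9913. V = [p*·74.2777 + (1−p*)·33.5553]/1.4 = 50.2586. B = V − Δ·S = -28.0536.
Each (Δ,B) replicates both successor values, so the strategy is self-financing and V0 is arbitrage-free.

(0,0): Delta=0.9913 Bond=-28.0536
(1,0): Delta=0.9064 Bond=-33.0389
(1,1): Delta=0.9971 Bond=-39.9385
(2,0): Delta=0.2035 Bond=1.7708
(2,1): Delta=0.9544 Bond=-51.3636
(2,2): Delta=1.0000 Bond=-56.3980
(3,0): Delta=-1.0000 Bond=78.9571
(3,1): Delta=0.2857 Bond=-5.6568
(3,2): Delta=1.0000 Bond=-78.9571
(3,3): Delta=1.0000 Bond=-78.9571
V0=50.2586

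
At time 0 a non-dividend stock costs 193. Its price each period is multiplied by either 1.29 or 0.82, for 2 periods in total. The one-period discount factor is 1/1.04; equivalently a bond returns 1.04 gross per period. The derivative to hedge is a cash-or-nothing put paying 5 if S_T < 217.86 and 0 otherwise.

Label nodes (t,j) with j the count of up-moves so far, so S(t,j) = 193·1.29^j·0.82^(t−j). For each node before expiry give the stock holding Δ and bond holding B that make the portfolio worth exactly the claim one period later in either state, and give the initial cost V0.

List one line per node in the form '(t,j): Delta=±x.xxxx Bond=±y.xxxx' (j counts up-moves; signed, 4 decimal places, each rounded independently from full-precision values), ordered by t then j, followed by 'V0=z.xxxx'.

Under the risk-neutral measure, an up-move has probability p* = (R−d)/(u−d) = 0.4681 and values discount at R = 1.04.
At expiry t=2: V(2,0)=5.0000, V(2,1)=5.0000, V(2,2)=0.0000
Node (1,0) S=158.2600: V=(p*·5.0000+(1−p*)·5.0000)/1.04=4.8077; Δ=(5.0000−5.0000)/(204.1554−129.7732)=0.0000; B=V−Δ·S=4.8077
Node (1,1) S=248.9700: V=(p*·0.0000+(1−p*)·5.0000)/1.04=2.5573; Δ=(0.0000−5.0000)/(321.1713−204.1554)=-0.0427; B=V−Δ·S=13.1956
Node (0,0) S=193.0000: V=(p*·2.5573+(1−p*)·4.8077)/1.04=3.6099; Δ=(2.5573−4.8077)/(248.9700−158.2600)=-0.0248; B=V−Δ·S=8.3980
The time-0 hedge costs 3.6099, which is the no-arbitrage price.

(0,0): Delta=-0.0248 Bond=8.3980
(1,0): Delta=0.0000 Bond=4.8077
(1,1): Delta=-0.0427 Bond=13.1956
V0=3.6099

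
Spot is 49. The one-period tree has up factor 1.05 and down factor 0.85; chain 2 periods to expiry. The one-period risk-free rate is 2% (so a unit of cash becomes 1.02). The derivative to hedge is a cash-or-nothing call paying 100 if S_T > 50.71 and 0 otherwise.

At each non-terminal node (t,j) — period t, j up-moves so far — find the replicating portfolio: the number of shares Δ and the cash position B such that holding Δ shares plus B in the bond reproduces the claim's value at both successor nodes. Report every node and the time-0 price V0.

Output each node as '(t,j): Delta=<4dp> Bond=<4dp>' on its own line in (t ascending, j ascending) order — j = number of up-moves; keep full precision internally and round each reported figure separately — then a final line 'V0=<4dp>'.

Risk-neutral probability p* = (R−d)/(u−d) = (1.02−0.85)/(1.05−0.85) = 0.8500.
Payoff layer (t=2): V(2,0)=0.0000, V(2,1)=0.0000, V(2,2)=100.0000
(1,0): S=41.6500. Δ = (V_up−V_dn)/(S_up−S_dn) = (0.0000−0.0000)/(43.7325−35.4025) = 0.0000. V = [p*·0.0000 + (1−p*)·0.0000]/1.02 = 0.0000. B = V − Δ·S = 0.0000.
(1,1): S=51.4500. Δ = (V_up−V_dn)/(S_up−S_dn) = (100.0000−0.0000)/(54.0225−43.7325) = 9.7182. V = [p*·100.0000 + (1−p*)·0.0000]/1.02 = 83.3333. B = V − Δ·S = -416.6667.
(0,0): S=49.0000. Δ = (V_up−V_dn)/(S_up−S_dn) = (83.3333−0.0000)/(51.4500−41.6500) = 8.5034. V = [p*·83.3333 + (1−p*)·0.0000]/1.02 = 69.4444. B = V − Δ·S = -347.2222.
Each (Δ,B) replicates both successor values, so the strategy is self-financing and V0 is arbitrage-free.

(0,0): Delta=8.5034 Bond=-347.2222
(1,0): Delta=0.0000 Bond=0.0000
(1,1): Delta=9.7182 Bond=-416.6667
V0=69.4444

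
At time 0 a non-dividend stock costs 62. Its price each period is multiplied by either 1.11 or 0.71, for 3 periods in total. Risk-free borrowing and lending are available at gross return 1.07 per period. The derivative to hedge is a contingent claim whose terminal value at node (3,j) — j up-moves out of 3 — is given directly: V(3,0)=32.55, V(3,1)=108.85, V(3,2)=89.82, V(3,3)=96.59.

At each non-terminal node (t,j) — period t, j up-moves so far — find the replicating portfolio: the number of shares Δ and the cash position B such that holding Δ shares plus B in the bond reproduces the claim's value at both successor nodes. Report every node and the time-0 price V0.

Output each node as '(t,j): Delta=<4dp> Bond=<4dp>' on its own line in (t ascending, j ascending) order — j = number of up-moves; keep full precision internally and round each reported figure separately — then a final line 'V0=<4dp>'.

No-arbitrage ⇒ martingale measure with p* = (R−d)/(u−d) = 0.9000.
Terminal values V(3,·): V(3,0)=32.5500, V(3,1)=108.8500, V(3,2)=89.8200, V(3,3)=96.5900
  t=2,j=0: stock 31.2542 → up 34.6922 (V=108.8500), down 22.1905 (V=32.5500). Price 94.5981; hedge Δ=6.1032, bond B=-96.1519.
  t=2,j=1: stock 48.8622 → up 54.2370 (V=89.8200), down 34.6922 (V=108.8500). Price 85.7224; hedge Δ=-0.9737, bond B=133.2974.
  t=2,j=2: stock 76.3902 → up 84.7931 (V=96.5900), down 54.2370 (V=89.8200). Price 89.6383; hedge Δ=0.2216, bond B=72.7133.
  t=1,j=0: stock 44.0200 → up 48.8622 (V=85.7224), down 31.2542 (V=94.5981). Price 80.9439; hedge Δ=-0.5041, bond B=103.1332.
  t=1,j=1: stock 68.8200 → up 76.3902 (V=89.6383), down 48.8622 (V=85.7224). Price 83.4082; hedge Δ=0.1423, bond B=73.6184.
  t=0,j=0: stock 62.0000 → up 68.8200 (V=83.4082), down 44.0200 (V=80.9439). Price 77.7212; hedge Δ=0.0994, bond B=71.5607.
The time-0 hedge costs 77.7212, which is the no-arbitrage price.

(0,0): Delta=0.0994 Bond=71.5607
(1,0): Delta=-0.5041 Bond=103.1332
(1,1): Delta=0.1423 Bond=73.6184
(2,0): Delta=6.1032 Bond=-96.1519
(2,1): Delta=-0.9737 Bond=133.2974
(2,2): Delta=0.2216 Bond=72.7133
V0=77.7212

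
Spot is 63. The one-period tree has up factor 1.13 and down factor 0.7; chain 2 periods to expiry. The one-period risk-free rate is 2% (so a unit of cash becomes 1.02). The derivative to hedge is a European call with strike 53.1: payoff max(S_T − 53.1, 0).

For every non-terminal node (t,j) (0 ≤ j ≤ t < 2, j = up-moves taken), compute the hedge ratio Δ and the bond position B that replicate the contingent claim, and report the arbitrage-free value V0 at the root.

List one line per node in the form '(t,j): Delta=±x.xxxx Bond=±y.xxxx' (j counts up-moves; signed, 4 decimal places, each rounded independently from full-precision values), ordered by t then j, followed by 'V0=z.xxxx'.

(0,0): Delta=0.7365 Bond=-31.8408
(1,0): Delta=0.0000 Bond=0.0000
(1,1): Delta=0.8933 Bond=-43.6418
V0=14.5558

Since d<R<u, set p* = (R−d)/(u−d) = 0.7442; price each node as the discounted p*-expectation of its children.
Terminal values V(2,·): V(2,0)=0.0000, V(2,1)=0.0000, V(2,2)=27.3447
(1,0): S=44.1000. Δ = (V_up−V_dn)/(S_up−S_dn) = (0.0000−0.0000)/(49.8330−30.8700) = 0.0000. V = [p*·0.0000 + (1−p*)·0.0000]/1.02 = 0.0000. B = V − Δ·S = 0.0000.
(1,1): S=71.1900. Δ = (V_up−V_dn)/(S_up−S_dn) = (27.3447−0.0000)/(80.4447−49.8330) = 0.8933. V = [p*·27.3447 + (1−p*)·0.0000]/1.02 = 19.9505. B = V − Δ·S = -43.6418.
(0,0): S=63.0000. Δ = (V_up−V_dn)/(S_up−S_dn) = (19.9505−0.0000)/(71.1900−44.1000) = 0.7365. V = [p*·19.9505 + (1−p*)·0.0000]/1.02 = 14.5558. B = V − Δ·S = -31.8408.
Each (Δ,B) replicates both successor values, so the strategy is self-financing and V0 is arbitrage-free.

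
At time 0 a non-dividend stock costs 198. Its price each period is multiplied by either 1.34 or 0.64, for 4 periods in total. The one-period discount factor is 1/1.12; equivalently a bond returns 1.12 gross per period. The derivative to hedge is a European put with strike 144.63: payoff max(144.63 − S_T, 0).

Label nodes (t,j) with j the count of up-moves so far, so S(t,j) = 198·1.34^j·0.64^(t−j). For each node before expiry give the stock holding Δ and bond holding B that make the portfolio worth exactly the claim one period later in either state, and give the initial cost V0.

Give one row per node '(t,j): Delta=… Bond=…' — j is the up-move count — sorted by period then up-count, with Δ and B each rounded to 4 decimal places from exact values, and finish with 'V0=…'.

The replicating-portfolio and risk-neutral prices coincide; use p* = (1.12−0.64)/(1.34−0.64) = 0.6857 for the latter.
At expiry t=4: V(4,0)=111.4111, V(4,1)=75.0780, V(4,2)=0.0000, V(4,3)=0.0000, V(4,4)=0.0000
Node (3,0) S=51.9045: V=(p*·75.0780+(1−p*)·111.4111)/1.12=77.2294; Δ=(75.0780−111.4111)/(69.5520−33.2189)=-1.0000; B=V−Δ·S=129.1339
Node (3,1) S=108.6751: V=(p*·0.0000+(1−p*)·75.0780)/1.12=21.0678; Δ=(0.0000−75.0780)/(145.6246−69.5520)=-0.9869; B=V−Δ·S=128.3220
Node (3,2) S=227.5384: V=(p*·0.0000+(1−p*)·0.0000)/1.12=0.0000; Δ=(0.0000−0.0000)/(304.9015−145.6246)=0.0000; B=V−Δ·S=0.0000
Node (3,3) S=476.4086: V=(p*·0.0000+(1−p*)·0.0000)/1.12=0.0000; Δ=(0.0000−0.0000)/(638.3875−304.9015)=0.0000; B=V−Δ·S=0.0000
Node (2,0) S=81.1008: V=(p*·21.0678+(1−p*)·77.2294)/1.12=34.5702; Δ=(21.0678−77.2294)/(108.6751−51.9045)=-0.9893; B=V−Δ·S=114.8011
Node (2,1) S=169.8048: V=(p*·0.0000+(1−p*)·21.0678)/1.12=5.9119; Δ=(0.0000−21.0678)/(227.5384−108.6751)=-0.1772; B=V−Δ·S=36.0087
Node (2,2) S=355.5288: V=(p*·0.0000+(1−p*)·0.0000)/1.12=0.0000; Δ=(0.0000−0.0000)/(476.4086−227.5384)=0.0000; B=V−Δ·S=0.0000
Node (1,0) S=126.7200: V=(p*·5.9119+(1−p*)·34.5702)/1.12=13.3203; Δ=(5.9119−34.5702)/(169.8048−81.1008)=-0.3231; B=V−Δ·S=54.2607
Node (1,1) S=265.3200: V=(p*·0.0000+(1−p*)·5.9119)/1.12=1.6589; Δ=(0.0000−5.9119)/(355.5288−169.8048)=-0.0318; B=V−Δ·S=10.1045
Node (0,0) S=198.0000: V=(p*·1.6589+(1−p*)·13.3203)/1.12=4.7535; Δ=(1.6589−13.3203)/(265.3200−126.7200)=-0.0841; B=V−Δ·S=21.4127
Each (Δ,B) replicates both successor values, so the strategy is self-financing and V0 is arbitrage-free.

(0,0): Delta=-0.0841 Bond=21.4127
(1,0): Delta=-0.3231 Bond=54.2607
(1,1): Delta=-0.0318 Bond=10.1045
(2,0): Delta=-0.9893 Bond=114.8011
(2,1): Delta=-0.1772 Bond=36.0087
(2,2): Delta=0.0000 Bond=0.0000
(3,0): Delta=-1.0000 Bond=129.1339
(3,1): Delta=-0.9869 Bond=128.3220
(3,2): Delta=0.0000 Bond=0.0000
(3,3): Delta=0.0000 Bond=0.0000
V0=4.7535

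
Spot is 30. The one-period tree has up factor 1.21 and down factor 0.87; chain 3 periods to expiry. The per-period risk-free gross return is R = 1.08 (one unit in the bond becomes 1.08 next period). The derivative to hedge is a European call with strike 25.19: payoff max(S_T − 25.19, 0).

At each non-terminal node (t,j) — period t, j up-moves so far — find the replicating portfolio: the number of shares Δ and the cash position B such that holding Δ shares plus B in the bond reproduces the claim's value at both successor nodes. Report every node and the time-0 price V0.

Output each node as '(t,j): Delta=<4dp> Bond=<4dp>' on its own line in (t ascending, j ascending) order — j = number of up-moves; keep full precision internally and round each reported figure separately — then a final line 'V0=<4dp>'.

The replicating-portfolio and risk-neutral prices coincide; use p* = (1.08−0.87)/(1.21−0.87) = 0.6176 for the latter.
Terminal payoffs: V(3,0)=0.0000, V(3,1)=2.2855, V(3,2)=13.0230, V(3,3)=27.9568
  t=2,j=0: stock 22.7070 → up 27.4755 (V=2.2855), down 19.7551 (V=0.0000). Price 1.3070; hedge Δ=0.2960, bond B=-5.4149.
  t=2,j=1: stock 31.5810 → up 38.2130 (V=13.0230), down 27.4755 (V=2.2855). Price 8.2569; hedge Δ=1.0000, bond B=-23.3241.
  t=2,j=2: stock 43.9230 → up 53.1468 (V=27.9568), down 38.2130 (V=13.0230). Price 20.5989; hedge Δ=1.0000, bond B=-23.3241.
  t=1,j=0: stock 26.1000 → up 31.5810 (V=8.2569), down 22.7070 (V=1.3070). Price 5.1848; hedge Δ=0.7832, bond B=-15.2560.
  t=1,j=1: stock 36.3000 → up 43.9230 (V=20.5989), down 31.5810 (V=8.2569). Price 14.7036; hedge Δ=1.0000, bond B=-21.5964.
  t=0,j=0: stock 30.0000 → up 36.3000 (V=14.7036), down 26.1000 (V=5.1848). Price 10.2445; hedge Δ=0.9332, bond B=-17.7519.
Root portfolio cost Δ·30+B reproduces V0=10.2445.

(0,0): Delta=0.9332 Bond=-17.7519
(1,0): Delta=0.7832 Bond=-15.2560
(1,1): Delta=1.0000 Bond=-21.5964
(2,0): Delta=0.2960 Bond=-5.4149
(2,1): Delta=1.0000 Bond=-23.3241
(2,2): Delta=1.0000 Bond=-23.3241
V0=10.2445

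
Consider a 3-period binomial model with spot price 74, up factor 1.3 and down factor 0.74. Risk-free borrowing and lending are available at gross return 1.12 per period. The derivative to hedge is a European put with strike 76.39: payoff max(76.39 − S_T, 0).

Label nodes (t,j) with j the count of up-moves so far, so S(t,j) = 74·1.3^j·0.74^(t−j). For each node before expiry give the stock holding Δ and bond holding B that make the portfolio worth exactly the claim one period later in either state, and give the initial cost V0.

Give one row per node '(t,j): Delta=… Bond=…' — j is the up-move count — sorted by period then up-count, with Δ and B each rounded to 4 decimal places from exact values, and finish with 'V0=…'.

Under the risk-neutral measure, an up-move has probability p* = (R−d)/(u−d) = 0.6786 and values discount at R = 1.12.
Terminal values V(3,·): V(3,0)=46.4034, V(3,1)=23.7109, V(3,2)=0.0000, V(3,3)=0.0000
Node (2,0) S=40.5224: V=(p*·23.7109+(1−p*)·46.4034)/1.12=27.6830; Δ=(23.7109−46.4034)/(52.6791−29.9866)=-1.0000; B=V−Δ·S=68.2054
Node (2,1) S=71.1880: V=(p*·0.0000+(1−p*)·23.7109)/1.12=6.8048; Δ=(0.0000−23.7109)/(92.5444−52.6791)=-0.5948; B=V−Δ·S=49.1456
Node (2,2) S=125.0600: V=(p*·0.0000+(1−p*)·0.0000)/1.12=0.0000; Δ=(0.0000−0.0000)/(162.5780−92.5444)=0.0000; B=V−Δ·S=0.0000
Node (1,0) S=54.7600: V=(p*·6.8048+(1−p*)·27.6830)/1.12=12.0675; Δ=(6.8048−27.6830)/(71.1880−40.5224)=-0.6808; B=V−Δ·S=49.3500
Node (1,1) S=96.2000: V=(p*·0.0000+(1−p*)·6.8048)/1.12=1.9529; Δ=(0.0000−6.8048)/(125.0600−71.1880)=-0.1263; B=V−Δ·S=14.1043
Node (0,0) S=74.0000: V=(p*·1.9529+(1−p*)·12.0675)/1.12=4.6465; Δ=(1.9529−12.0675)/(96.2000−54.7600)=-0.2441; B=V−Δ·S=22.7083
Root portfolio cost Δ·74+B reproduces V0=4.6465.

(0,0): Delta=-0.2441 Bond=22.7083
(1,0): Delta=-0.6808 Bond=49.3500
(1,1): Delta=-0.1263 Bond=14.1043
(2,0): Delta=-1.0000 Bond=68.2054
(2,1): Delta=-0.5948 Bond=49.1456
(2,2): Delta=0.0000 Bond=0.0000
V0=4.6465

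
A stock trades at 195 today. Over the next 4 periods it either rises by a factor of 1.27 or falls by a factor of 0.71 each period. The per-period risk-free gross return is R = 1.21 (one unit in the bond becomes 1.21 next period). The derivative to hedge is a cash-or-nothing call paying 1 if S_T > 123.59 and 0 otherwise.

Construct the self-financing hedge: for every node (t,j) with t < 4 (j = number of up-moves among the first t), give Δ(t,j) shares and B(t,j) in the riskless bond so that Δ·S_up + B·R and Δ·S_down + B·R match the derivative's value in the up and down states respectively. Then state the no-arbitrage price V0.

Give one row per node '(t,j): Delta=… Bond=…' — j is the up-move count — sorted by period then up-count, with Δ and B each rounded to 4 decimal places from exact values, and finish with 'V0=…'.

(0,0): Delta=0.0002 Bond=0.4334
(1,0): Delta=0.0017 Bond=0.3131
(1,1): Delta=0.0001 Bond=0.5498
(2,0): Delta=0.0134 Bond=-0.7732
(2,1): Delta=0.0009 Bond=0.5171
(2,2): Delta=0.0000 Bond=0.6830
(3,0): Delta=0.0000 Bond=0.0000
(3,1): Delta=0.0143 Bond=-1.0478
(3,2): Delta=0.0000 Bond=0.8264
(3,3): Delta=0.0000 Bond=0.8264
V0=0.4644

Under the risk-neutral measure, an up-move has probability p* = (R−d)/(u−d) = 0.8929 and values discount at R = 1.21.
Terminal values V(4,·): V(4,0)=0.0000, V(4,1)=0.0000, V(4,2)=1.0000, V(4,3)=1.0000, V(4,4)=1.0000
(3,0): S=69.7926. Δ = (V_up−V_dn)/(S_up−S_dn) = (0.0000−0.0000)/(88.6367−49.5528) = 0.0000. V = [p*·0.0000 + (1−p*)·0.0000]/1.21 = 0.0000. B = V − Δ·S = 0.0000.
(3,1): S=124.8404. Δ = (V_up−V_dn)/(S_up−S_dn) = (1.0000−0.0000)/(158.5473−88.6367) = 0.0143. V = [p*·1.0000 + (1−p*)·0.0000]/1.21 = 0.7379. B = V − Δ·S = -1.0478.
(3,2): S=223.3060. Δ = (V_up−V_dn)/(S_up−S_dn) = (1.0000−1.0000)/(283.5986−158.5473) = 0.0000. V = [p*·1.0000 + (1−p*)·1.0000]/1.21 = 0.8264. B = V − Δ·S = 0.8264.
(3,3): S=399.4347. Δ = (V_up−V_dn)/(S_up−S_dn) = (1.0000−1.0000)/(507.2820−283.5986) = 0.0000. V = [p*·1.0000 + (1−p*)·1.0000]/1.21 = 0.8264. B = V − Δ·S = 0.8264.
(2,0): S=98.2995. Δ = (V_up−V_dn)/(S_up−S_dn) = (0.7379−0.0000)/(124.8404−69.7926) = 0.0134. V = [p*·0.7379 + (1−p*)·0.0000]/1.21 = 0.5445. B = V − Δ·S = -0.7732.
(2,1): S=175.8315. Δ = (V_up−V_dn)/(S_up−S_dn) = (0.8264−0.7379)/(223.3060−124.8404) = 0.0009. V = [p*·0.8264 + (1−p*)·0.7379]/1.21 = 0.6752. B = V − Δ·S = 0.5171.
(2,2): S=314.5155. Δ = (V_up−V_dn)/(S_up−S_dn) = (0.8264−0.8264)/(399.4347−223.3060) = 0.0000. V = [p*·0.8264 + (1−p*)·0.8264]/1.21 = 0.6830. B = V − Δ·S = 0.6830.
(1,0): S=138.4500. Δ = (V_up−V_dn)/(S_up−S_dn) = (0.6752−0.5445)/(175.8315−98.2995) = 0.0017. V = [p*·0.6752 + (1−p*)·0.5445]/1.21 = 0.5464. B = V − Δ·S = 0.3131.
(1,1): S=247.6500. Δ = (V_up−V_dn)/(S_up−S_dn) = (0.6830−0.6752)/(314.5155−175.8315) = 0.0001. V = [p*·0.6830 + (1−p*)·0.6752]/1.21 = 0.5638. B = V − Δ·S = 0.5498.
(0,0): S=195.0000. Δ = (V_up−V_dn)/(S_up−S_dn) = (0.5638−0.5464)/(247.6500−138.4500) = 0.0002. V = [p*·0.5638 + (1−p*)·0.5464]/1.21 = 0.4644. B = V − Δ·S = 0.4334.
Each (Δ,B) replicates both successor values, so the strategy is self-financing and V0 is arbitrage-free.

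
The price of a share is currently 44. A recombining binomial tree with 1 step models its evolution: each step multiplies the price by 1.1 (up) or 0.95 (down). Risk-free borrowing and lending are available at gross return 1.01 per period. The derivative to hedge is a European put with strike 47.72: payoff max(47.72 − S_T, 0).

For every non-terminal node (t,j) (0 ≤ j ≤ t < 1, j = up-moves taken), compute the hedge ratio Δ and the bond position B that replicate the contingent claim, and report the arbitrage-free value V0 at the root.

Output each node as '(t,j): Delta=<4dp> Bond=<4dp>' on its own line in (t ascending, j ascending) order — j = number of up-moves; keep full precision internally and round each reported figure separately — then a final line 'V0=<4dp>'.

No-arbitrage ⇒ martingale measure with p* = (R−d)/(u−d) = 0.4000.
Payoff layer (t=1): V(1,0)=5.9200, V(1,1)=0.0000
  t=0,j=0: stock 44.0000 → up 48.4000 (V=0.0000), down 41.8000 (V=5.9200). Price 3.5168; hedge Δ=-0.8970, bond B=42.9835.
Self-financing check: at every node Δ·S+B equals the discounted successor values.

(0,0): Delta=-0.8970 Bond=42.9835
V0=3.5168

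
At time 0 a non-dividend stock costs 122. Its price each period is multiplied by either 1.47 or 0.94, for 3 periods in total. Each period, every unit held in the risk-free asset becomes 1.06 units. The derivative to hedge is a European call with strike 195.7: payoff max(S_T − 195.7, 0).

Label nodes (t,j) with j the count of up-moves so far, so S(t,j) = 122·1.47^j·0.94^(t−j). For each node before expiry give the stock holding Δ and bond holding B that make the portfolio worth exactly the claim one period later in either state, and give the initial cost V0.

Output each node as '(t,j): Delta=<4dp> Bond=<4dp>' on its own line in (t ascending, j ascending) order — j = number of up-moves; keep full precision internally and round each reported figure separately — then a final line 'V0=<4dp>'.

No-arbitrage ⇒ martingale measure with p* = (R−d)/(u−d) = 0.2264.
Terminal values V(3,·): V(3,0)=0.0000, V(3,1)=0.0000, V(3,2)=52.1120, V(3,3)=191.8358
(2,0): S=107.7992. Δ = (V_up−V_dn)/(S_up−S_dn) = (0.0000−0.0000)/(158.4648−101.3312) = 0.0000. V = [p*·0.0000 + (1−p*)·0.0000]/1.06 = 0.0000. B = V − Δ·S = 0.0000.
(2,1): S=168.5796. Δ = (V_up−V_dn)/(S_up−S_dn) = (52.1120−0.0000)/(247.8120−158.4648) = 0.5833. V = [p*·52.1120 + (1−p*)·0.0000]/1.06 = 11.1311. B = V − Δ·S = -87.1935.
(2,2): S=263.6298. Δ = (V_up−V_dn)/(S_up−S_dn) = (191.8358−52.1120)/(387.5358−247.8120) = 1.0000. V = [p*·191.8358 + (1−p*)·52.1120]/1.06 = 79.0072. B = V − Δ·S = -184.6226.
(1,0): S=114.6800. Δ = (V_up−V_dn)/(S_up−S_dn) = (11.1311−0.0000)/(168.5796−107.7992) = 0.1831. V = [p*·11.1311 + (1−p*)·0.0000]/1.06 = 2.3776. B = V − Δ·S = -18.6245.
(1,1): S=179.3400. Δ = (V_up−V_dn)/(S_up−S_dn) = (79.0072−11.1311)/(263.6298−168.5796) = 0.7141. V = [p*·79.0072 + (1−p*)·11.1311]/1.06 = 24.9993. B = V − Δ·S = -103.0688.
(0,0): S=122.0000. Δ = (V_up−V_dn)/(S_up−S_dn) = (24.9993−2.3776)/(179.3400−114.6800) = 0.3499. V = [p*·24.9993 + (1−p*)·2.3776]/1.06 = 7.0750. B = V − Δ·S = -35.6075.
The time-0 hedge costs 7.0750, which is the no-arbitrage price.

(0,0): Delta=0.3499 Bond=-35.6075
(1,0): Delta=0.1831 Bond=-18.6245
(1,1): Delta=0.7141 Bond=-103.0688
(2,0): Delta=0.0000 Bond=0.0000
(2,1): Delta=0.5833 Bond=-87.1935
(2,2): Delta=1.0000 Bond=-184.6226
V0=7.0750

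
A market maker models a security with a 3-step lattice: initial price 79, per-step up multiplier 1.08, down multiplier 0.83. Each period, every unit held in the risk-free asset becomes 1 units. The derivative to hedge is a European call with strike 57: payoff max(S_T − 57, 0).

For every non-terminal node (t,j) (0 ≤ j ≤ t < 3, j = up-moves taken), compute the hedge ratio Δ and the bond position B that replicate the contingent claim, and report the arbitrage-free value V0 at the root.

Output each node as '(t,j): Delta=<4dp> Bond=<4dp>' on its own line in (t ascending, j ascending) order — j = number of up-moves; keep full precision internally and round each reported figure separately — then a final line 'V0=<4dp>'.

(0,0): Delta=0.9387 Bond=-51.7673
(1,0): Delta=0.7691 Bond=-40.6478
(1,1): Delta=1.0000 Bond=-57.0000
(2,0): Delta=0.1306 Bond=-5.8995
(2,1): Delta=1.0000 Bond=-57.0000
(2,2): Delta=1.0000 Bond=-57.0000
V0=22.3876

The replicating-portfolio and risk-neutral prices coincide; use p* = (1−0.83)/(1.08−0.83) = 0.6800 for the latter.
Payoff layer (t=3): V(3,0)=0.0000, V(3,1)=1.7769, V(3,2)=19.4808, V(3,3)=42.5172
Node (2,0) S=54.4231: V=(p*·1.7769+(1−p*)·0.0000)/1=1.2083; Δ=(1.7769−0.0000)/(58.7769−45.1712)=0.1306; B=V−Δ·S=-5.8995
Node (2,1) S=70.8156: V=(p*·19.4808+(1−p*)·1.7769)/1=13.8156; Δ=(19.4808−1.7769)/(76.4808−58.7769)=1.0000; B=V−Δ·S=-57.0000
Node (2,2) S=92.1456: V=(p*·42.5172+(1−p*)·19.4808)/1=35.1456; Δ=(42.5172−19.4808)/(99.5172−76.4808)=1.0000; B=V−Δ·S=-57.0000
Node (1,0) S=65.5700: V=(p*·13.8156+(1−p*)·1.2083)/1=9.7813; Δ=(13.8156−1.2083)/(70.8156−54.4231)=0.7691; B=V−Δ·S=-40.6478
Node (1,1) S=85.3200: V=(p*·35.1456+(1−p*)·13.8156)/1=28.3200; Δ=(35.1456−13.8156)/(92.1456−70.8156)=1.0000; B=V−Δ·S=-57.0000
Node (0,0) S=79.0000: V=(p*·28.3200+(1−p*)·9.7813)/1=22.3876; Δ=(28.3200−9.7813)/(85.3200−65.5700)=0.9387; B=V−Δ·S=-51.7673
Check: Δ(0,0)·S0 + B(0,0) = 22.3876 = V0.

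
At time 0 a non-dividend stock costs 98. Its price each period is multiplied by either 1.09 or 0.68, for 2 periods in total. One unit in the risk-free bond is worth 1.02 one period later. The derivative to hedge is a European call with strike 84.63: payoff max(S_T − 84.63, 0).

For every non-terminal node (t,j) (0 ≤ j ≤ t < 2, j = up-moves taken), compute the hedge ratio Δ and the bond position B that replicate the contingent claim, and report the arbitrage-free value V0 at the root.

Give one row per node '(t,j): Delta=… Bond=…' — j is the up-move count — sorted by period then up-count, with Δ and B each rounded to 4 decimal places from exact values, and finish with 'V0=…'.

(0,0): Delta=0.6435 Bond=-42.0435
(1,0): Delta=0.0000 Bond=0.0000
(1,1): Delta=0.7262 Bond=-51.7135
V0=21.0217

The replicating-portfolio and risk-neutral prices coincide; use p* = (1.02−0.68)/(1.09−0.68) = 0.8293 for the latter.
At expiry t=2: V(2,0)=0.0000, V(2,1)=0.0000, V(2,2)=31.8038
Node (1,0) S=66.6400: V=(p*·0.0000+(1−p*)·0.0000)/1.02=0.0000; Δ=(0.0000−0.0000)/(72.6376−45.3152)=0.0000; B=V−Δ·S=0.0000
Node (1,1) S=106.8200: V=(p*·31.8038+(1−p*)·0.0000)/1.02=25.8567; Δ=(31.8038−0.0000)/(116.4338−72.6376)=0.7262; B=V−Δ·S=-51.7135
Node (0,0) S=98.0000: V=(p*·25.8567+(1−p*)·0.0000)/1.02=21.0217; Δ=(25.8567−0.0000)/(106.8200−66.6400)=0.6435; B=V−Δ·S=-42.0435
Root portfolio cost Δ·98+B reproduces V0=21.0217.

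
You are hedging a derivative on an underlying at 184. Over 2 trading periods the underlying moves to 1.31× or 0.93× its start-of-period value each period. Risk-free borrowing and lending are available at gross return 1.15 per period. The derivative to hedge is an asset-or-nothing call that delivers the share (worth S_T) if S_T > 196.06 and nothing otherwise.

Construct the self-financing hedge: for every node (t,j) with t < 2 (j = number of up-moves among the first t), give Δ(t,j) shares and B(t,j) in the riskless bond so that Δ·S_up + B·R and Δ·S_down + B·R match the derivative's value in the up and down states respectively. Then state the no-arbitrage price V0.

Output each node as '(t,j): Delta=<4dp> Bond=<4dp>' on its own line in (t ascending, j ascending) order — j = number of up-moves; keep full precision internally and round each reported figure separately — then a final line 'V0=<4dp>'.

Under the risk-neutral measure, an up-move has probability p* = (R−d)/(u−d) = 0.5789 and values discount at R = 1.15.
At expiry t=2: V(2,0)=0.0000, V(2,1)=224.1672, V(2,2)=315.7624
(1,0): S=171.1200. Δ = (V_up−V_dn)/(S_up−S_dn) = (224.1672−0.0000)/(224.1672−159.1416) = 3.4474. V = [p*·224.1672 + (1−p*)·0.0000]/1.15 = 112.8531. B = V − Δ·S = -477.0606.
(1,1): S=241.0400. Δ = (V_up−V_dn)/(S_up−S_dn) = (315.7624−224.1672)/(315.7624−224.1672) = 1.0000. V = [p*·315.7624 + (1−p*)·224.1672]/1.15 = 241.0400. B = V − Δ·S = 0.0000.
(0,0): S=184.0000. Δ = (V_up−V_dn)/(S_up−S_dn) = (241.0400−112.8531)/(241.0400−171.1200) = 1.8333. V = [p*·241.0400 + (1−p*)·112.8531]/1.15 = 162.6666. B = V − Δ·S = -174.6675.
Check: Δ(0,0)·S0 + B(0,0) = 162.6666 = V0.

(0,0): Delta=1.8333 Bond=-174.6675
(1,0): Delta=3.4474 Bond=-477.0606
(1,1): Delta=1.0000 Bond=0.0000
V0=162.6666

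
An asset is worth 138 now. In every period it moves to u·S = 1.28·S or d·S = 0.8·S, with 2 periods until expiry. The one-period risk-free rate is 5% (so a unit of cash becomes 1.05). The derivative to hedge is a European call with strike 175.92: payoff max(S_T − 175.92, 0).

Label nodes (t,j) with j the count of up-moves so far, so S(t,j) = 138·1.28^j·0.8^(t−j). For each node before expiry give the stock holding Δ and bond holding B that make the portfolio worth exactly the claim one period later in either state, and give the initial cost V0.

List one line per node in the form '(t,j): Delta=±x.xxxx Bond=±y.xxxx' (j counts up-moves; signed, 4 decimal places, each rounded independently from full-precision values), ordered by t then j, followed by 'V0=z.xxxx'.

(0,0): Delta=0.3758 Bond=-39.5087
(1,0): Delta=0.0000 Bond=0.0000
(1,1): Delta=0.5918 Bond=-79.6495
V0=12.3465

Risk-neutral probability p* = (R−d)/(u−d) = (1.05−0.8)/(1.28−0.8) = 0.5208.
Terminal payoffs: V(2,0)=0.0000, V(2,1)=0.0000, V(2,2)=50.1792
(1,0): S=110.4000. Δ = (V_up−V_dn)/(S_up−S_dn) = (0.0000−0.0000)/(141.3120−88.3200) = 0.0000. V = [p*·0.0000 + (1−p*)·0.0000]/1.05 = 0.0000. B = V − Δ·S = 0.0000.
(1,1): S=176.6400. Δ = (V_up−V_dn)/(S_up−S_dn) = (50.1792−0.0000)/(226.0992−141.3120) = 0.5918. V = [p*·50.1792 + (1−p*)·0.0000]/1.05 = 24.8905. B = V − Δ·S = -79.6495.
(0,0): S=138.0000. Δ = (V_up−V_dn)/(S_up−S_dn) = (24.8905−0.0000)/(176.6400−110.4000) = 0.3758. V = [p*·24.8905 + (1−p*)·0.0000]/1.05 = 12.3465. B = V − Δ·S = -39.5087.
Each (Δ,B) replicates both successor values, so the strategy is self-financing and V0 is arbitrage-free.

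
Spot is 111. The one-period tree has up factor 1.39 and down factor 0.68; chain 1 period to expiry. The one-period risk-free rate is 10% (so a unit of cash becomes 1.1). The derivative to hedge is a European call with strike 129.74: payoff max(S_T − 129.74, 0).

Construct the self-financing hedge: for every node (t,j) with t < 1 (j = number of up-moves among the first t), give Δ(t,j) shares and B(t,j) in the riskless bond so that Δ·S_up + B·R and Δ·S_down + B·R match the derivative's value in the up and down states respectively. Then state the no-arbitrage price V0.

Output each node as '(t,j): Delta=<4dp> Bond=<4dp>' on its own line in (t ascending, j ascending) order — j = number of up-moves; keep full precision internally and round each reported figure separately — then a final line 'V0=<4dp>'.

No-arbitrage ⇒ martingale measure with p* = (R−d)/(u−d) = 0.5915.
Terminal values V(1,·): V(1,0)=0.0000, V(1,1)=24.5500
Node (0,0) S=111.0000: V=(p*·24.5500+(1−p*)·0.0000)/1.1=13.2023; Δ=(24.5500−0.0000)/(154.2900−75.4800)=0.3115; B=V−Δ·S=-21.3752
Root portfolio cost Δ·111+B reproduces V0=13.2023.

(0,0): Delta=0.3115 Bond=-21.3752
V0=13.2023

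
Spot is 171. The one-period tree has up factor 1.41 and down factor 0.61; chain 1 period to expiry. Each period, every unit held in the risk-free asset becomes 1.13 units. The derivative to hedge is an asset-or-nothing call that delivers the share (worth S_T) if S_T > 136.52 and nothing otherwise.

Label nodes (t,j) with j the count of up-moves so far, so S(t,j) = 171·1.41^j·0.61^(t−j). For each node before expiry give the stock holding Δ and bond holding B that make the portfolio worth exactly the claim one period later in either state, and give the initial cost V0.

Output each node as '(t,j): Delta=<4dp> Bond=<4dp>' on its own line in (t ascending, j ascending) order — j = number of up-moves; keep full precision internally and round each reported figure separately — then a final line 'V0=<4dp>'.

No-arbitrage ⇒ martingale measure with p* = (R−d)/(u−d) = 0.6500.
Terminal values V(1,·): V(1,0)=0.0000, V(1,1)=241.1100
(0,0): S=171.0000. Δ = (V_up−V_dn)/(S_up−S_dn) = (241.1100−0.0000)/(241.1100−104.3100) = 1.7625. V = [p*·241.1100 + (1−p*)·0.0000]/1.13 = 138.6916. B = V − Δ·S = -162.6959.
Root portfolio cost Δ·171+B reproduces V0=138.6916.

(0,0): Delta=1.7625 Bond=-162.6959
V0=138.6916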